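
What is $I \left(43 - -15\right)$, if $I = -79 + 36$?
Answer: $-2494$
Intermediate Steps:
$I = -43$
$I \left(43 - -15\right) = - 43 \left(43 - -15\right) = - 43 \left(43 + 15\right) = \left(-43\right) 58 = -2494$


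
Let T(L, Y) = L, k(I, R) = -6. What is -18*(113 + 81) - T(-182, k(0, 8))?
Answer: -3310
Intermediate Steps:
-18*(113 + 81) - T(-182, k(0, 8)) = -18*(113 + 81) - 1*(-182) = -18*194 + 182 = -3492 + 182 = -3310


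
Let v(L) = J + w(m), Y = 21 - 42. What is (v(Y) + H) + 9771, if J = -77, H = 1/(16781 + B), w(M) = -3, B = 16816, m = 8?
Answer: 325588528/33597 ≈ 9691.0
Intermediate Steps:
Y = -21
H = 1/33597 (H = 1/(16781 + 16816) = 1/33597 ≈ 2.9765e-5)
v(L) = -80 (v(L) = -77 - 3 = -80)
(v(Y) + H) + 9771 = (-80 + 1/33597) + 9771 = -2687759/33597 + 9771 = 325588528/33597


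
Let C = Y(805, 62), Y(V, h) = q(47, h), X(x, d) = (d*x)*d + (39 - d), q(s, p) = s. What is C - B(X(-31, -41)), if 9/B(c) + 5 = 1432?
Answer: 67060/1427 ≈ 46.994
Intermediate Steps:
X(x, d) = 39 - d + x*d² (X(x, d) = x*d² + (39 - d) = 39 - d + x*d²)
B(c) = 9/1427 (B(c) = 9/(-5 + 1432) = 9/1427)
Y(V, h) = 47
C = 47
C - B(X(-31, -41)) = 47 - 1*9/1427 = 47 - 9/1427 = 67060/1427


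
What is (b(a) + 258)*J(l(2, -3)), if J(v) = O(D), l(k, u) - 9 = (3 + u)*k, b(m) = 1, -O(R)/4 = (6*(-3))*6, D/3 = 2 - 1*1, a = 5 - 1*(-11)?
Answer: 111888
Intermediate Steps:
a = 16 (a = 5 + 11 = 16)
D = 3 (D = 3*(2 - 1*1) = 3*(2 - 1) = 3*1 = 3)
O(R) = 432 (O(R) = -4*6*(-3)*6 = -(-72)*6 = -4*(-108) = 432)
l(k, u) = 9 + k*(3 + u) (l(k, u) = 9 + (3 + u)*k = 9 + k*(3 + u))
J(v) = 432
(b(a) + 258)*J(l(2, -3)) = (1 + 258)*432 = 259*432 = 111888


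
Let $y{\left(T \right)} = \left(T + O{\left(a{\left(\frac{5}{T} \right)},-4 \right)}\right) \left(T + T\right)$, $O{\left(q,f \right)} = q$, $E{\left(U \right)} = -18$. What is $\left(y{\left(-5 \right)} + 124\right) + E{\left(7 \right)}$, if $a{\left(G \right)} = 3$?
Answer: $126$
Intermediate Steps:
$y{\left(T \right)} = 2 T \left(3 + T\right)$ ($y{\left(T \right)} = \left(T + 3\right) \left(T + T\right) = \left(3 + T\right) 2 T = 2 T \left(3 + T\right)$)
$\left(y{\left(-5 \right)} + 124\right) + E{\left(7 \right)} = \left(2 \left(-5\right) \left(3 - 5\right) + 124\right) - 18 = \left(2 \left(-5\right) \left(-2\right) + 124\right) - 18 = \left(20 + 124\right) - 18 = 144 - 18 = 126$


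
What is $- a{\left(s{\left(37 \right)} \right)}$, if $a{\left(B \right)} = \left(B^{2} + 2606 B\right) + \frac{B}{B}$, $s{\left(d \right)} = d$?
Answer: $-97792$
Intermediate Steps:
$a{\left(B \right)} = 1 + B^{2} + 2606 B$ ($a{\left(B \right)} = \left(B^{2} + 2606 B\right) + 1 = 1 + B^{2} + 2606 B$)
$- a{\left(s{\left(37 \right)} \right)} = - (1 + 37^{2} + 2606 \cdot 37) = - (1 + 1369 + 96422) = \left(-1\right) 97792 = -97792$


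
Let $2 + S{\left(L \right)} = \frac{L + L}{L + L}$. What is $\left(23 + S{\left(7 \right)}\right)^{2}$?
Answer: $484$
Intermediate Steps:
$S{\left(L \right)} = -1$ ($S{\left(L \right)} = -2 + \frac{L + L}{L + L} = -2 + \frac{2 L}{2 L} = -2 + 2 L \frac{1}{2 L} = -2 + 1 = -1$)
$\left(23 + S{\left(7 \right)}\right)^{2} = \left(23 - 1\right)^{2} = 22^{2} = 484$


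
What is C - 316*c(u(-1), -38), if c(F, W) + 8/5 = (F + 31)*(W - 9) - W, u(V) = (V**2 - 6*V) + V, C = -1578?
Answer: 2682218/5 ≈ 5.3644e+5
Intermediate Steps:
u(V) = V**2 - 5*V
c(F, W) = -8/5 - W + (-9 + W)*(31 + F) (c(F, W) = -8/5 + ((F + 31)*(W - 9) - W) = -8/5 + ((31 + F)*(-9 + W) - W) = -8/5 + ((-9 + W)*(31 + F) - W) = -8/5 + (-W + (-9 + W)*(31 + F)) = -8/5 - W + (-9 + W)*(31 + F))
C - 316*c(u(-1), -38) = -1578 - 316*(-1403/5 - (-9)*(-5 - 1) + 30*(-38) - (-5 - 1)*(-38)) = -1578 - 316*(-1403/5 - (-9)*(-6) - 1140 - 1*(-6)*(-38)) = -1578 - 316*(-1403/5 - 9*6 - 1140 + 6*(-38)) = -1578 - 316*(-1403/5 - 54 - 1140 - 228) = -1578 - 316*(-8513/5) = -1578 + 2690108/5 = 2682218/5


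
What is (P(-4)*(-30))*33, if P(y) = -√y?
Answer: 1980*I ≈ 1980.0*I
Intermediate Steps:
(P(-4)*(-30))*33 = (-√(-4)*(-30))*33 = (-2*I*(-30))*33 = (60*I)*33 = 1980*I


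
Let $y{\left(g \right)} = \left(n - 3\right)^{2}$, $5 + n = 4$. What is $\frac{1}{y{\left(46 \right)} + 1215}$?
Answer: $\frac{1}{1231} \approx 0.00081235$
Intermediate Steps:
$n = -1$ ($n = -5 + 4 = -1$)
$y{\left(g \right)} = 16$ ($y{\left(g \right)} = \left(-1 - 3\right)^{2} = \left(-4\right)^{2} = 16$)
$\frac{1}{y{\left(46 \right)} + 1215} = \frac{1}{16 + 1215} = \frac{1}{1231}$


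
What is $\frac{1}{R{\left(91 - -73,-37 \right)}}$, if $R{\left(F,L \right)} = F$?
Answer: $\frac{1}{164} \approx 0.0060976$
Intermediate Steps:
$\frac{1}{R{\left(91 - -73,-37 \right)}} = \frac{1}{91 - -73} = \frac{1}{91 + 73} = \frac{1}{164}$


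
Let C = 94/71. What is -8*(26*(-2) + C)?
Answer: 28784/71 ≈ 405.41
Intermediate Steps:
C = 94/71 (C = 94*(1/71) = 94/71 ≈ 1.3239)
-8*(26*(-2) + C) = -8*(26*(-2) + 94/71) = -8*(-52 + 94/71) = -8*(-3598/71) = 28784/71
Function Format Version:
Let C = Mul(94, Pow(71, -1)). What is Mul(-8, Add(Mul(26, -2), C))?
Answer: Rational(28784, 71) ≈ 405.41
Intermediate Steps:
C = Rational(94, 71) (C = Mul(94, Rational(1, 71)) = Rational(94, 71) ≈ 1.3239)
Mul(-8, Add(Mul(26, -2), C)) = Mul(-8, Add(Mul(26, -2), Rational(94, 71))) = Mul(-8, Add(-52, Rational(94, 71))) = Mul(-8, Rational(-3598, 71)) = Rational(28784, 71)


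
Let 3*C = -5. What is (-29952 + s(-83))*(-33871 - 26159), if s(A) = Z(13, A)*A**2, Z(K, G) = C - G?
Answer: -31837110600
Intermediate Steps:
C = -5/3 (C = (1/3)*(-5) = -5/3 ≈ -1.6667)
Z(K, G) = -5/3 - G
s(A) = A**2*(-5/3 - A) (s(A) = (-5/3 - A)*A**2 = A**2*(-5/3 - A))
(-29952 + s(-83))*(-33871 - 26159) = (-29952 + (-83)**2*(-5/3 - 1*(-83)))*(-33871 - 26159) = (-29952 + 6889*(-5/3 + 83))*(-60030) = (-29952 + 6889*(244/3))*(-60030) = (-29952 + 1680916/3)*(-60030) = (1591060/3)*(-60030) = -31837110600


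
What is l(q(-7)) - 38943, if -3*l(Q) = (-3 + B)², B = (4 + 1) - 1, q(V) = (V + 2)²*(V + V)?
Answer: -116830/3 ≈ -38943.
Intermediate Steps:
q(V) = 2*V*(2 + V)² (q(V) = (2 + V)²*(2*V) = 2*V*(2 + V)²)
B = 4 (B = 5 - 1 = 4)
l(Q) = -⅓ (l(Q) = -(-3 + 4)²/3 = -⅓*1² = -⅓*1 = -⅓)
l(q(-7)) - 38943 = -⅓ - 38943 = -116830/3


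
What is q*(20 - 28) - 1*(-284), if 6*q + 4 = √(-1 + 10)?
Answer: 856/3 ≈ 285.33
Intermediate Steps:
q = -⅙ (q = -⅔ + √(-1 + 10)/6 = -⅔ + √9/6 = -⅔ + (⅙)*3 = -⅔ + ½ = -⅙ ≈ -0.16667)
q*(20 - 28) - 1*(-284) = -(20 - 28)/6 - 1*(-284) = -⅙*(-8) + 284 = 4/3 + 284 = 856/3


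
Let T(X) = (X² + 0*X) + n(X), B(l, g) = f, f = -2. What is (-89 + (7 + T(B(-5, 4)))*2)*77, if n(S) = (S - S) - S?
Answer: -4851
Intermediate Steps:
B(l, g) = -2
n(S) = -S (n(S) = 0 - S = -S)
T(X) = X² - X (T(X) = (X² + 0*X) - X = (X² + 0) - X = X² - X)
(-89 + (7 + T(B(-5, 4)))*2)*77 = (-89 + (7 - 2*(-1 - 2))*2)*77 = (-89 + (7 - 2*(-3))*2)*77 = (-89 + (7 + 6)*2)*77 = (-89 + 13*2)*77 = (-89 + 26)*77 = -63*77 = -4851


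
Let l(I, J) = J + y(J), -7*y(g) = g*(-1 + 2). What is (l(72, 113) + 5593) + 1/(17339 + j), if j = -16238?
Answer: 43851736/7707 ≈ 5689.9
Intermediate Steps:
y(g) = -g/7 (y(g) = -g*(-1 + 2)/7 = -g/7)
l(I, J) = 6*J/7 (l(I, J) = J - J/7 = 6*J/7)
(l(72, 113) + 5593) + 1/(17339 + j) = ((6/7)*113 + 5593) + 1/(17339 - 16238) = (678/7 + 5593) + 1/1101 = 39829/7 + 1/1101 = 43851736/7707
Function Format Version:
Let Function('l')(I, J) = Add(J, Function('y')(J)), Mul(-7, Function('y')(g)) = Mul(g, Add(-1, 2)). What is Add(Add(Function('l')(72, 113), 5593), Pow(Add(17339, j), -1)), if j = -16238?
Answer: Rational(43851736, 7707) ≈ 5689.9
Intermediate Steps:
Function('y')(g) = Mul(Rational(-1, 7), g) (Function('y')(g) = Mul(Rational(-1, 7), Mul(g, Add(-1, 2))) = Mul(Rational(-1, 7), Mul(g, 1)) = Mul(Rational(-1, 7), g))
Function('l')(I, J) = Mul(Rational(6, 7), J) (Function('l')(I, J) = Add(J, Mul(Rational(-1, 7), J)) = Mul(Rational(6, 7), J))
Add(Add(Function('l')(72, 113), 5593), Pow(Add(17339, j), -1)) = Add(Add(Mul(Rational(6, 7), 113), 5593), Pow(Add(17339, -16238), -1)) = Add(Add(Rational(678, 7), 5593), Pow(1101, -1)) = Add(Rational(39829, 7), Rational(1, 1101)) = Rational(43851736, 7707)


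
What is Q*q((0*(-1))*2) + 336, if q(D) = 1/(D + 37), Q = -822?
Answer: 11610/37 ≈ 313.78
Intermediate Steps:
q(D) = 1/(37 + D)
Q*q((0*(-1))*2) + 336 = -822/(37 + (0*(-1))*2) + 336 = -822/(37 + 0*2) + 336 = -822/(37 + 0) + 336 = -822/37 + 336 = 11610/37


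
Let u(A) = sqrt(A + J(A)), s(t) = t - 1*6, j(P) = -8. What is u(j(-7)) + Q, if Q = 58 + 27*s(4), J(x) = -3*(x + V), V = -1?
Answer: 4 + sqrt(19) ≈ 8.3589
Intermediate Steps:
J(x) = 3 - 3*x (J(x) = -3*(x - 1) = -3*(-1 + x) = 3 - 3*x)
s(t) = -6 + t (s(t) = t - 6 = -6 + t)
u(A) = sqrt(3 - 2*A) (u(A) = sqrt(A + (3 - 3*A)) = sqrt(3 - 2*A))
Q = 4 (Q = 58 + 27*(-6 + 4) = 58 + 27*(-2) = 58 - 54 = 4)
u(j(-7)) + Q = sqrt(3 - 2*(-8)) + 4 = sqrt(3 + 16) + 4 = sqrt(19) + 4 = 4 + sqrt(19)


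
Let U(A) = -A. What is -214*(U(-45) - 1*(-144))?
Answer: -40446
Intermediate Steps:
-214*(U(-45) - 1*(-144)) = -214*(-1*(-45) - 1*(-144)) = -214*(45 + 144) = -214*189 = -40446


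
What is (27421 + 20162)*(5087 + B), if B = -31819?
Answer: -1271988756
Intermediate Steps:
(27421 + 20162)*(5087 + B) = (27421 + 20162)*(5087 - 31819) = 47583*(-26732) = -1271988756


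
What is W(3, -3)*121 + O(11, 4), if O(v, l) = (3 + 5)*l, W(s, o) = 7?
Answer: 879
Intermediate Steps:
O(v, l) = 8*l
W(3, -3)*121 + O(11, 4) = 7*121 + 8*4 = 847 + 32 = 879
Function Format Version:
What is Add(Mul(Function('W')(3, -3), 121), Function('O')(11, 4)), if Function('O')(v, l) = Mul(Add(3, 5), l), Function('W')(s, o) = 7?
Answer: 879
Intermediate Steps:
Function('O')(v, l) = Mul(8, l)
Add(Mul(Function('W')(3, -3), 121), Function('O')(11, 4)) = Add(Mul(7, 121), Mul(8, 4)) = Add(847, 32) = 879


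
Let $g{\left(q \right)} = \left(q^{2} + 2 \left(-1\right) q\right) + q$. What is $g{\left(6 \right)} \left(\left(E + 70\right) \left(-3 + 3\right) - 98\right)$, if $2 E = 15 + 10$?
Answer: $-2940$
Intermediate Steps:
$E = \frac{25}{2}$ ($E = \frac{15 + 10}{2} = \frac{1}{2} \cdot 25 = \frac{25}{2} \approx 12.5$)
$g{\left(q \right)} = q^{2} - q$ ($g{\left(q \right)} = \left(q^{2} - 2 q\right) + q = q^{2} - q$)
$g{\left(6 \right)} \left(\left(E + 70\right) \left(-3 + 3\right) - 98\right) = 6 \left(-1 + 6\right) \left(\left(\frac{25}{2} + 70\right) \left(-3 + 3\right) - 98\right) = 6 \cdot 5 \left(\frac{165}{2} \cdot 0 - 98\right) = 30 \left(0 - 98\right) = 30 \left(-98\right) = -2940$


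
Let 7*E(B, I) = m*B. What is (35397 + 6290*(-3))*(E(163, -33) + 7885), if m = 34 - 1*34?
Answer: 130315395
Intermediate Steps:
m = 0 (m = 34 - 34 = 0)
E(B, I) = 0 (E(B, I) = (0*B)/7 = (⅐)*0 = 0)
(35397 + 6290*(-3))*(E(163, -33) + 7885) = (35397 + 6290*(-3))*(0 + 7885) = (35397 - 18870)*7885 = 16527*7885 = 130315395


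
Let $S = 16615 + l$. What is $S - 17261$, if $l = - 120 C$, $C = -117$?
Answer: $13394$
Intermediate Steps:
$l = 14040$ ($l = \left(-120\right) \left(-117\right) = 14040$)
$S = 30655$ ($S = 16615 + 14040 = 30655$)
$S - 17261 = 30655 - 17261 = 13394$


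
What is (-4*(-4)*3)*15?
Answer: 720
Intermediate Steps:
(-4*(-4)*3)*15 = (16*3)*15 = 48*15 = 720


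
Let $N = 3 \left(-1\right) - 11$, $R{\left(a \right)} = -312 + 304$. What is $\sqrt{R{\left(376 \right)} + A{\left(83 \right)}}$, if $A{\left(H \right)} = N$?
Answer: $i \sqrt{22} \approx 4.6904 i$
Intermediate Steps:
$R{\left(a \right)} = -8$
$N = -14$ ($N = -3 - 11 = -14$)
$A{\left(H \right)} = -14$
$\sqrt{R{\left(376 \right)} + A{\left(83 \right)}} = \sqrt{-8 - 14} = \sqrt{-22} = i \sqrt{22}$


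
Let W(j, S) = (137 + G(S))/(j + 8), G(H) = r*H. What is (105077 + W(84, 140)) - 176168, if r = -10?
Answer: -6541635/92 ≈ -71105.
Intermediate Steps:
G(H) = -10*H
W(j, S) = (137 - 10*S)/(8 + j) (W(j, S) = (137 - 10*S)/(j + 8) = (137 - 10*S)/(8 + j))
(105077 + W(84, 140)) - 176168 = (105077 + (137 - 10*140)/(8 + 84)) - 176168 = (105077 + (137 - 1400)/92) - 176168 = (105077 + (1/92)*(-1263)) - 176168 = (105077 - 1263/92) - 176168 = 9665821/92 - 176168 = -6541635/92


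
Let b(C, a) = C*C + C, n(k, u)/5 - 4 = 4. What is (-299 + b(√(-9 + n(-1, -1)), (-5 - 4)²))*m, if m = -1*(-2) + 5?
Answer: -1876 + 7*√31 ≈ -1837.0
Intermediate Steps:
n(k, u) = 40 (n(k, u) = 20 + 5*4 = 20 + 20 = 40)
m = 7 (m = 2 + 5 = 7)
b(C, a) = C + C² (b(C, a) = C² + C = C + C²)
(-299 + b(√(-9 + n(-1, -1)), (-5 - 4)²))*m = (-299 + √(-9 + 40)*(1 + √(-9 + 40)))*7 = (-299 + √31*(1 + √31))*7 = -2093 + 7*√31*(1 + √31)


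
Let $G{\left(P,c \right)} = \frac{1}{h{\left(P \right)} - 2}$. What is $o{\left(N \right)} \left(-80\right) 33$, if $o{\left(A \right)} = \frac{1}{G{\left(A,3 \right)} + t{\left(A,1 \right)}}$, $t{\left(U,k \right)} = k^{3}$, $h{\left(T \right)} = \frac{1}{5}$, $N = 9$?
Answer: $-5940$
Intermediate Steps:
$h{\left(T \right)} = \frac{1}{5}$
$G{\left(P,c \right)} = - \frac{5}{9}$ ($G{\left(P,c \right)} = \frac{1}{\frac{1}{5} - 2} = \frac{1}{- \frac{9}{5}} = - \frac{5}{9}$)
$o{\left(A \right)} = \frac{9}{4}$ ($o{\left(A \right)} = \frac{1}{- \frac{5}{9} + 1^{3}} = \frac{1}{- \frac{5}{9} + 1} = \frac{1}{\frac{4}{9}} = \frac{9}{4}$)
$o{\left(N \right)} \left(-80\right) 33 = \frac{9}{4} \left(-80\right) 33 = \left(-180\right) 33 = -5940$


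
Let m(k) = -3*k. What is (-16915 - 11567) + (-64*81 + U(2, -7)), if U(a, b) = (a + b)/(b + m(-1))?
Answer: -134659/4 ≈ -33665.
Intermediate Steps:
U(a, b) = (a + b)/(3 + b) (U(a, b) = (a + b)/(b - 3*(-1)) = (a + b)/(b + 3) = (a + b)/(3 + b))
(-16915 - 11567) + (-64*81 + U(2, -7)) = (-16915 - 11567) + (-64*81 + (2 - 7)/(3 - 7)) = -28482 + (-5184 - 5/(-4)) = -28482 + (-5184 - 1/4*(-5)) = -28482 + (-5184 + 5/4) = -28482 - 20731/4 = -134659/4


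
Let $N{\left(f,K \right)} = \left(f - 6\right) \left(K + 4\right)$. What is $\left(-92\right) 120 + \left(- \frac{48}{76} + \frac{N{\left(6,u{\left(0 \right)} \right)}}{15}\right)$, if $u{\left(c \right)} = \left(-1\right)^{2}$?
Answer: $- \frac{209772}{19} \approx -11041.0$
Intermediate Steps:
$u{\left(c \right)} = 1$
$N{\left(f,K \right)} = \left(-6 + f\right) \left(4 + K\right)$
$\left(-92\right) 120 + \left(- \frac{48}{76} + \frac{N{\left(6,u{\left(0 \right)} \right)}}{15}\right) = \left(-92\right) 120 - \left(\frac{12}{19} - \frac{-24 - 6 + 4 \cdot 6 + 1 \cdot 6}{15}\right) = -11040 - \left(\frac{12}{19} - \left(-24 - 6 + 24 + 6\right) \frac{1}{15}\right) = -11040 + \left(- \frac{12}{19} + 0 \cdot \frac{1}{15}\right) = -11040 + \left(- \frac{12}{19} + 0\right) = -11040 - \frac{12}{19} = - \frac{209772}{19}$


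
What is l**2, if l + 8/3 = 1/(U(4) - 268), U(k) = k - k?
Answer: 4609609/646416 ≈ 7.1310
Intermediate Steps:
U(k) = 0
l = -2147/804 (l = -8/3 + 1/(0 - 268) = -8/3 + 1/(-268) = -8/3 - 1/268 = -2147/804 ≈ -2.6704)
l**2 = (-2147/804)**2 = 4609609/646416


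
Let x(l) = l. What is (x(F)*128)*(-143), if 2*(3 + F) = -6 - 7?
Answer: 173888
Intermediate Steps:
F = -19/2 (F = -3 + (-6 - 7)/2 = -3 + (½)*(-13) = -3 - 13/2 = -19/2 ≈ -9.5000)
(x(F)*128)*(-143) = -19/2*128*(-143) = -1216*(-143) = 173888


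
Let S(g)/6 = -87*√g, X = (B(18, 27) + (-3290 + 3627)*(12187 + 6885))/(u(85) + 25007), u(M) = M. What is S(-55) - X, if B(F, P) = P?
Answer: -6427291/25092 - 522*I*√55 ≈ -256.15 - 3871.3*I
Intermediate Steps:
X = 6427291/25092 (X = (27 + (-3290 + 3627)*(12187 + 6885))/(85 + 25007) = (27 + 337*19072)/25092 = (27 + 6427264)*(1/25092) = 6427291*(1/25092) = 6427291/25092 ≈ 256.15)
S(g) = -522*√g (S(g) = 6*(-87*√g) = -522*√g)
S(-55) - X = -522*I*√55 - 1*6427291/25092 = -522*I*√55 - 6427291/25092 = -6427291/25092 - 522*I*√55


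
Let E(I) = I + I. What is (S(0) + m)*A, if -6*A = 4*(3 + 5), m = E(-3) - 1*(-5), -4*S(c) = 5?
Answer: 12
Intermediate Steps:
S(c) = -5/4 (S(c) = -¼*5 = -5/4)
E(I) = 2*I
m = -1 (m = 2*(-3) - 1*(-5) = -6 + 5 = -1)
A = -16/3 (A = -2*(3 + 5)/3 = -2*8/3 = -⅙*32 = -16/3 ≈ -5.3333)
(S(0) + m)*A = (-5/4 - 1)*(-16/3) = -9/4*(-16/3) = 12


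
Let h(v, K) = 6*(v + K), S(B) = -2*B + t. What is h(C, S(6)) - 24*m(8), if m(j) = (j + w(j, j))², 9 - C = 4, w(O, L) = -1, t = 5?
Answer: -1188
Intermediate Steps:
C = 5 (C = 9 - 1*4 = 9 - 4 = 5)
S(B) = 5 - 2*B (S(B) = -2*B + 5 = 5 - 2*B)
m(j) = (-1 + j)² (m(j) = (j - 1)² = (-1 + j)²)
h(v, K) = 6*K + 6*v (h(v, K) = 6*(K + v) = 6*K + 6*v)
h(C, S(6)) - 24*m(8) = (6*(5 - 2*6) + 6*5) - 24*(-1 + 8)² = (6*(5 - 12) + 30) - 24*7² = (6*(-7) + 30) - 24*49 = (-42 + 30) - 1176 = -12 - 1176 = -1188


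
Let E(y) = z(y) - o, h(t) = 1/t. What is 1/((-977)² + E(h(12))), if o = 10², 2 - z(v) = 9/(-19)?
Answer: 19/18134198 ≈ 1.0477e-6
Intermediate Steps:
z(v) = 47/19 (z(v) = 2 - 9/(-19) = 2 - 9*(-1)/19 = 2 - 1*(-9/19) = 2 + 9/19 = 47/19)
o = 100
E(y) = -1853/19 (E(y) = 47/19 - 1*100 = 47/19 - 100 = -1853/19)
1/((-977)² + E(h(12))) = 1/((-977)² - 1853/19) = 1/(954529 - 1853/19) = 1/(18134198/19) = 19/18134198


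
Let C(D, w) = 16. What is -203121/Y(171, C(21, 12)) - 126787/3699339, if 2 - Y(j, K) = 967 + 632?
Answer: 751210958180/5907844383 ≈ 127.15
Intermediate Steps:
Y(j, K) = -1597 (Y(j, K) = 2 - (967 + 632) = 2 - 1*1599 = 2 - 1599 = -1597)
-203121/Y(171, C(21, 12)) - 126787/3699339 = -203121/(-1597) - 126787/3699339 = -203121*(-1/1597) - 126787*1/3699339 = 203121/1597 - 126787/3699339 = 751210958180/5907844383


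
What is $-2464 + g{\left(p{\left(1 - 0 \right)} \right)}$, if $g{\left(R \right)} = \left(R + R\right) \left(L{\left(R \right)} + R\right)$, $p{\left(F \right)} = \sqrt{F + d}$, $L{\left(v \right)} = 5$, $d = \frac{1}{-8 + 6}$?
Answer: $-2463 + 5 \sqrt{2} \approx -2455.9$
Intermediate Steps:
$d = - \frac{1}{2}$ ($d = \frac{1}{-2} = - \frac{1}{2} \approx -0.5$)
$p{\left(F \right)} = \sqrt{- \frac{1}{2} + F}$ ($p{\left(F \right)} = \sqrt{F - \frac{1}{2}} = \sqrt{- \frac{1}{2} + F}$)
$g{\left(R \right)} = 2 R \left(5 + R\right)$ ($g{\left(R \right)} = \left(R + R\right) \left(5 + R\right) = 2 R \left(5 + R\right)$)
$-2464 + g{\left(p{\left(1 - 0 \right)} \right)} = -2464 + 2 \frac{\sqrt{-2 + 4 \left(1 - 0\right)}}{2} \left(5 + \frac{\sqrt{-2 + 4 \left(1 - 0\right)}}{2}\right) = -2464 + 2 \frac{\sqrt{-2 + 4 \left(1 + 0\right)}}{2} \left(5 + \frac{\sqrt{-2 + 4 \left(1 + 0\right)}}{2}\right) = -2464 + 2 \frac{\sqrt{-2 + 4 \cdot 1}}{2} \left(5 + \frac{\sqrt{-2 + 4 \cdot 1}}{2}\right) = -2464 + 2 \frac{\sqrt{-2 + 4}}{2} \left(5 + \frac{\sqrt{-2 + 4}}{2}\right) = -2464 + 2 \frac{\sqrt{2}}{2} \left(5 + \frac{\sqrt{2}}{2}\right) = -2464 + \sqrt{2} \left(5 + \frac{\sqrt{2}}{2}\right)$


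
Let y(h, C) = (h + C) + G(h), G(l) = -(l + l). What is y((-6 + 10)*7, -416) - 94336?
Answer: -94780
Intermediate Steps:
G(l) = -2*l
y(h, C) = C - h (y(h, C) = (h + C) - 2*h = (C + h) - 2*h = C - h)
y((-6 + 10)*7, -416) - 94336 = (-416 - (-6 + 10)*7) - 94336 = (-416 - 4*7) - 94336 = (-416 - 1*28) - 94336 = (-416 - 28) - 94336 = -444 - 94336 = -94780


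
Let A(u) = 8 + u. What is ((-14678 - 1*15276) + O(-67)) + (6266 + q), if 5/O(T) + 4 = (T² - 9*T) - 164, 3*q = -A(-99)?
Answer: -349471037/14772 ≈ -23658.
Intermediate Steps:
q = 91/3 (q = (-(8 - 99))/3 = (-1*(-91))/3 = (⅓)*91 = 91/3 ≈ 30.333)
O(T) = 5/(-168 + T² - 9*T) (O(T) = 5/(-4 + ((T² - 9*T) - 164)) = 5/(-4 + (-164 + T² - 9*T)) = 5/(-168 + T² - 9*T))
((-14678 - 1*15276) + O(-67)) + (6266 + q) = ((-14678 - 1*15276) + 5/(-168 + (-67)² - 9*(-67))) + (6266 + 91/3) = ((-14678 - 15276) + 5/(-168 + 4489 + 603)) + 18889/3 = (-29954 + 5/4924) + 18889/3 = -147493491/4924 + 18889/3 = -349471037/14772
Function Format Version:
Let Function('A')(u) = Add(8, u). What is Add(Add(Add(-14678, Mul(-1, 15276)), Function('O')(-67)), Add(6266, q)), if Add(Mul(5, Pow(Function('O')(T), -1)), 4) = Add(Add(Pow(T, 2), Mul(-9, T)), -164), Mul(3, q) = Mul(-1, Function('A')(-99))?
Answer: Rational(-349471037, 14772) ≈ -23658.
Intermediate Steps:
q = Rational(91, 3) (q = Mul(Rational(1, 3), Mul(-1, Add(8, -99))) = Mul(Rational(1, 3), Mul(-1, -91)) = Mul(Rational(1, 3), 91) = Rational(91, 3) ≈ 30.333)
Function('O')(T) = Mul(5, Pow(Add(-168, Pow(T, 2), Mul(-9, T)), -1)) (Function('O')(T) = Mul(5, Pow(Add(-4, Add(Add(Pow(T, 2), Mul(-9, T)), -164)), -1)) = Mul(5, Pow(Add(-4, Add(-164, Pow(T, 2), Mul(-9, T))), -1)) = Mul(5, Pow(Add(-168, Pow(T, 2), Mul(-9, T)), -1)))
Add(Add(Add(-14678, Mul(-1, 15276)), Function('O')(-67)), Add(6266, q)) = Add(Add(Add(-14678, Mul(-1, 15276)), Mul(5, Pow(Add(-168, Pow(-67, 2), Mul(-9, -67)), -1))), Add(6266, Rational(91, 3))) = Add(Add(Add(-14678, -15276), Mul(5, Pow(Add(-168, 4489, 603), -1))), Rational(18889, 3)) = Add(Add(-29954, Mul(5, Pow(4924, -1))), Rational(18889, 3)) = Add(Add(-29954, Mul(5, Rational(1, 4924))), Rational(18889, 3)) = Add(Add(-29954, Rational(5, 4924)), Rational(18889, 3)) = Add(Rational(-147493491, 4924), Rational(18889, 3)) = Rational(-349471037, 14772)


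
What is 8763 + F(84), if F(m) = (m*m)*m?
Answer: 601467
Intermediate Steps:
F(m) = m³ (F(m) = m²*m = m³)
8763 + F(84) = 8763 + 84³ = 8763 + 592704 = 601467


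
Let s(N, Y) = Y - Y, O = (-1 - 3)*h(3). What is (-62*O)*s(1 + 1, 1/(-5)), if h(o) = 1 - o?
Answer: 0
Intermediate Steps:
O = 8 (O = (-1 - 3)*(1 - 1*3) = -4*(1 - 3) = -4*(-2) = 8)
s(N, Y) = 0
(-62*O)*s(1 + 1, 1/(-5)) = -62*8*0 = -496*0 = 0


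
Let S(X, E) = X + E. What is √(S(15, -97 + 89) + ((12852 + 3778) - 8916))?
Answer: √7721 ≈ 87.869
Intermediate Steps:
S(X, E) = E + X
√(S(15, -97 + 89) + ((12852 + 3778) - 8916)) = √(((-97 + 89) + 15) + ((12852 + 3778) - 8916)) = √((-8 + 15) + (16630 - 8916)) = √(7 + 7714) = √7721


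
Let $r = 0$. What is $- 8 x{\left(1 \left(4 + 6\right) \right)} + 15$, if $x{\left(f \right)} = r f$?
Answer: $15$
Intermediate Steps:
$x{\left(f \right)} = 0$ ($x{\left(f \right)} = 0 f = 0$)
$- 8 x{\left(1 \left(4 + 6\right) \right)} + 15 = \left(-8\right) 0 + 15 = 0 + 15 = 15$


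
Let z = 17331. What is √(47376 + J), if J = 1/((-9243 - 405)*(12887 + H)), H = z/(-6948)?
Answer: √6817468255834719134260005/11995887030 ≈ 217.66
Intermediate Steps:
H = -5777/2316 (H = 17331/(-6948) = 17331*(-1/6948) = -5777/2316 ≈ -2.4944)
J = -193/23991774060 (J = 1/((-9243 - 405)*(12887 - 5777/2316)) = 1/(-9648*29840515/2316) = 1/(-23991774060/193) = -193/23991774060 ≈ -8.0444e-9)
√(47376 + J) = √(47376 - 193/23991774060) = √(1136634287866367/23991774060) = √6817468255834719134260005/11995887030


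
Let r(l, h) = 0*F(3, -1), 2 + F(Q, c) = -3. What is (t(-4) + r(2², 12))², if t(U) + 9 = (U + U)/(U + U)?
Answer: 64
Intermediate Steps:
F(Q, c) = -5 (F(Q, c) = -2 - 3 = -5)
r(l, h) = 0 (r(l, h) = 0*(-5) = 0)
t(U) = -8 (t(U) = -9 + (U + U)/(U + U) = -9 + (2*U)/((2*U)) = -9 + (2*U)*(1/(2*U)) = -9 + 1 = -8)
(t(-4) + r(2², 12))² = (-8 + 0)² = (-8)² = 64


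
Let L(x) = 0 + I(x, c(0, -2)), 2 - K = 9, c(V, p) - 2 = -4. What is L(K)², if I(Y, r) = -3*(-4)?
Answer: 144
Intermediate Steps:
c(V, p) = -2 (c(V, p) = 2 - 4 = -2)
I(Y, r) = 12
K = -7 (K = 2 - 1*9 = 2 - 9 = -7)
L(x) = 12 (L(x) = 0 + 12 = 12)
L(K)² = 12² = 144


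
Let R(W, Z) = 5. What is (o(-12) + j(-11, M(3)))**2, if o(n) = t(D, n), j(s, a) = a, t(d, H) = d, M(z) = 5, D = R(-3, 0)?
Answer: 100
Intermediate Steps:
D = 5
o(n) = 5
(o(-12) + j(-11, M(3)))**2 = (5 + 5)**2 = 10**2 = 100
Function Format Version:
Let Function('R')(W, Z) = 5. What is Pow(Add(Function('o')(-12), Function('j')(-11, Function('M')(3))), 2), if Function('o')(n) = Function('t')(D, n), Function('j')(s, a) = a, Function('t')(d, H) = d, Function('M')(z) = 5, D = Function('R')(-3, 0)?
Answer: 100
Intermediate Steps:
D = 5
Function('o')(n) = 5
Pow(Add(Function('o')(-12), Function('j')(-11, Function('M')(3))), 2) = Pow(Add(5, 5), 2) = Pow(10, 2) = 100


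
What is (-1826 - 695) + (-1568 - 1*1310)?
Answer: -5399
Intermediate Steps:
(-1826 - 695) + (-1568 - 1*1310) = -2521 + (-1568 - 1310) = -2521 - 2878 = -5399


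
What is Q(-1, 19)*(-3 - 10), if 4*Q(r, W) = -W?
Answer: 247/4 ≈ 61.750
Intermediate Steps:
Q(r, W) = -W/4 (Q(r, W) = (-W)/4 = -W/4)
Q(-1, 19)*(-3 - 10) = (-¼*19)*(-3 - 10) = -19/4*(-13) = 247/4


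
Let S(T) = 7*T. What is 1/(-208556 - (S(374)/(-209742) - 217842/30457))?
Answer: -3194056047/666116667761537 ≈ -4.7950e-6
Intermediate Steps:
1/(-208556 - (S(374)/(-209742) - 217842/30457)) = 1/(-208556 - ((7*374)/(-209742) - 217842/30457)) = 1/(-208556 - (2618*(-1/209742) - 217842*1/30457)) = 1/(-208556 - (-1309/104871 - 217842/30457)) = 1/(-208556 - 1*(-22885176595/3194056047)) = 1/(-208556 + 22885176595/3194056047) = 1/(-666116667761537/3194056047) = -3194056047/666116667761537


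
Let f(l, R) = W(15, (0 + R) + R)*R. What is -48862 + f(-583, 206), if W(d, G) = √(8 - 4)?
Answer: -48450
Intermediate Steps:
W(d, G) = 2 (W(d, G) = √4 = 2)
f(l, R) = 2*R
-48862 + f(-583, 206) = -48862 + 2*206 = -48862 + 412 = -48450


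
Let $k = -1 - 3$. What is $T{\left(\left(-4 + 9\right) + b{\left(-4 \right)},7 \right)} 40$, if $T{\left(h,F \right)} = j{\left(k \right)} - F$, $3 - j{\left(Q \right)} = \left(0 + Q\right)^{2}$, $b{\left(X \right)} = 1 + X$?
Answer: $-800$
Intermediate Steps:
$k = -4$
$j{\left(Q \right)} = 3 - Q^{2}$ ($j{\left(Q \right)} = 3 - \left(0 + Q\right)^{2} = 3 - Q^{2}$)
$T{\left(h,F \right)} = -13 - F$ ($T{\left(h,F \right)} = \left(3 - \left(-4\right)^{2}\right) - F = \left(3 - 16\right) - F = -13 - F$)
$T{\left(\left(-4 + 9\right) + b{\left(-4 \right)},7 \right)} 40 = \left(-13 - 7\right) 40 = \left(-20\right) 40 = -800$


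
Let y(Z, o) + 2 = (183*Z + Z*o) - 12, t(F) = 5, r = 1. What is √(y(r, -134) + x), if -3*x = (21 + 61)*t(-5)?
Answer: I*√915/3 ≈ 10.083*I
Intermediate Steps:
y(Z, o) = -14 + 183*Z + Z*o (y(Z, o) = -2 + ((183*Z + Z*o) - 12) = -2 + (-12 + 183*Z + Z*o) = -14 + 183*Z + Z*o)
x = -410/3 (x = -(21 + 61)*5/3 = -82*5/3 = -⅓*410 = -410/3 ≈ -136.67)
√(y(r, -134) + x) = √((-14 + 183*1 + 1*(-134)) - 410/3) = √((-14 + 183 - 134) - 410/3) = √(35 - 410/3) = √(-305/3) = I*√915/3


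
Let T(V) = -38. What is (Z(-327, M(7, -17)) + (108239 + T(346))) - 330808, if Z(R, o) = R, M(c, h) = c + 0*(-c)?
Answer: -222934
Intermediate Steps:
M(c, h) = c (M(c, h) = c + 0 = c)
(Z(-327, M(7, -17)) + (108239 + T(346))) - 330808 = (-327 + (108239 - 38)) - 330808 = (-327 + 108201) - 330808 = 107874 - 330808 = -222934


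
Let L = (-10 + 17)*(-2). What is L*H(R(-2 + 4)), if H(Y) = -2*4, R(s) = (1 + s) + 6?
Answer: 112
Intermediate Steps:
R(s) = 7 + s
H(Y) = -8
L = -14 (L = 7*(-2) = -14)
L*H(R(-2 + 4)) = -14*(-8) = 112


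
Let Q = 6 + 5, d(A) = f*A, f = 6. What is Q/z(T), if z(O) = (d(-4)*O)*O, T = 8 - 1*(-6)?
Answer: -11/4704 ≈ -0.0023384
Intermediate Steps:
d(A) = 6*A
T = 14 (T = 8 + 6 = 14)
z(O) = -24*O**2 (z(O) = ((6*(-4))*O)*O = (-24*O)*O = -24*O**2)
Q = 11
Q/z(T) = 11/(-24*14**2) = 11/(-24*196) = 11/(-4704) = -1/4704*11 = -11/4704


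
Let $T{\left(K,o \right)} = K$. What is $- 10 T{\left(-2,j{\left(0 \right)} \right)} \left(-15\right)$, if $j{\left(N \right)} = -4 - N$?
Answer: $-300$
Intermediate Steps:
$- 10 T{\left(-2,j{\left(0 \right)} \right)} \left(-15\right) = \left(-10\right) \left(-2\right) \left(-15\right) = 20 \left(-15\right) = -300$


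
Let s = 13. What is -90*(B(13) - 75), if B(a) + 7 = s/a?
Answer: 7290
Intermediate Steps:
B(a) = -7 + 13/a
-90*(B(13) - 75) = -90*((-7 + 13/13) - 75) = -90*((-7 + 13*(1/13)) - 75) = -90*((-7 + 1) - 75) = -90*(-6 - 75) = -90*(-81) = 7290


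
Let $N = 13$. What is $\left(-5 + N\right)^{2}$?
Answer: $64$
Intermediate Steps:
$\left(-5 + N\right)^{2} = \left(-5 + 13\right)^{2} = 8^{2} = 64$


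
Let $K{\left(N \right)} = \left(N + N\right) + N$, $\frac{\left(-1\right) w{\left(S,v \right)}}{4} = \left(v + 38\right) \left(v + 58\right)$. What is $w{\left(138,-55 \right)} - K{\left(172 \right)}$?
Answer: $-312$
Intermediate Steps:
$w{\left(S,v \right)} = - 4 \left(38 + v\right) \left(58 + v\right)$ ($w{\left(S,v \right)} = - 4 \left(v + 38\right) \left(v + 58\right) = - 4 \left(38 + v\right) \left(58 + v\right)$)
$K{\left(N \right)} = 3 N$ ($K{\left(N \right)} = 2 N + N = 3 N$)
$w{\left(138,-55 \right)} - K{\left(172 \right)} = \left(-8816 - -21120 - 4 \left(-55\right)^{2}\right) - 3 \cdot 172 = \left(-8816 + 21120 - 12100\right) - 516 = 204 - 516 = -312$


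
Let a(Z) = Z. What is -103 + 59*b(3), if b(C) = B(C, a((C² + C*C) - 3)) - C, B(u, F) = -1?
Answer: -339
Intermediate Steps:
b(C) = -1 - C
-103 + 59*b(3) = -103 + 59*(-1 - 1*3) = -103 + 59*(-1 - 3) = -103 + 59*(-4) = -103 - 236 = -339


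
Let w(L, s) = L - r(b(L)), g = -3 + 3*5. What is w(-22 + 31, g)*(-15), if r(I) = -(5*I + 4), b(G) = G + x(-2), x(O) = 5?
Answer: -1245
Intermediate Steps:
b(G) = 5 + G (b(G) = G + 5 = 5 + G)
r(I) = -4 - 5*I (r(I) = -(4 + 5*I) = -4 - 5*I)
g = 12 (g = -3 + 15 = 12)
w(L, s) = 29 + 6*L (w(L, s) = L - (-4 - 5*(5 + L)) = L - (-4 + (-25 - 5*L)) = L - (-29 - 5*L) = L + (29 + 5*L) = 29 + 6*L)
w(-22 + 31, g)*(-15) = (29 + 6*(-22 + 31))*(-15) = (29 + 6*9)*(-15) = (29 + 54)*(-15) = 83*(-15) = -1245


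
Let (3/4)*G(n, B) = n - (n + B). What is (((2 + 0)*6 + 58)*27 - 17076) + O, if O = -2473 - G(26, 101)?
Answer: -52573/3 ≈ -17524.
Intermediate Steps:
G(n, B) = -4*B/3 (G(n, B) = 4*(n - (n + B))/3 = 4*(n - (B + n))/3 = 4*(n + (-B - n))/3 = 4*(-B)/3 = -4*B/3)
O = -7015/3 (O = -2473 - (-4)*101/3 = -2473 - 1*(-404/3) = -2473 + 404/3 = -7015/3 ≈ -2338.3)
(((2 + 0)*6 + 58)*27 - 17076) + O = (((2 + 0)*6 + 58)*27 - 17076) - 7015/3 = ((2*6 + 58)*27 - 17076) - 7015/3 = ((12 + 58)*27 - 17076) - 7015/3 = (70*27 - 17076) - 7015/3 = (1890 - 17076) - 7015/3 = -15186 - 7015/3 = -52573/3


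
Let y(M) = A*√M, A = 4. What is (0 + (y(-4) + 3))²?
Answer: -55 + 48*I ≈ -55.0 + 48.0*I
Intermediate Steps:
y(M) = 4*√M
(0 + (y(-4) + 3))² = (0 + (4*√(-4) + 3))² = (0 + (4*(2*I) + 3))² = (0 + (8*I + 3))² = (0 + (3 + 8*I))² = (3 + 8*I)²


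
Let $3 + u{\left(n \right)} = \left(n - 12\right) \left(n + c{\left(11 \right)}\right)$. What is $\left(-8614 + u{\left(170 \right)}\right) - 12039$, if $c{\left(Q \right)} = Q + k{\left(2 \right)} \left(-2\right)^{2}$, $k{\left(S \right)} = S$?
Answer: $9206$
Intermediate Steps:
$c{\left(Q \right)} = 8 + Q$ ($c{\left(Q \right)} = Q + 2 \left(-2\right)^{2} = Q + 2 \cdot 4 = Q + 8 = 8 + Q$)
$u{\left(n \right)} = -3 + \left(-12 + n\right) \left(19 + n\right)$ ($u{\left(n \right)} = -3 + \left(n - 12\right) \left(n + \left(8 + 11\right)\right) = -3 + \left(-12 + n\right) \left(n + 19\right) = -3 + \left(-12 + n\right) \left(19 + n\right)$)
$\left(-8614 + u{\left(170 \right)}\right) - 12039 = \left(-8614 + \left(-231 + 170^{2} + 7 \cdot 170\right)\right) - 12039 = \left(-8614 + \left(-231 + 28900 + 1190\right)\right) - 12039 = \left(-8614 + 29859\right) - 12039 = 21245 - 12039 = 9206$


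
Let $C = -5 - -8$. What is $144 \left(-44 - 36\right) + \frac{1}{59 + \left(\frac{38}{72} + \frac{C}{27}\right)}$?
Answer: $- \frac{24733404}{2147} \approx -11520.0$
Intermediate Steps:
$C = 3$ ($C = -5 + 8 = 3$)
$144 \left(-44 - 36\right) + \frac{1}{59 + \left(\frac{38}{72} + \frac{C}{27}\right)} = 144 \left(-44 - 36\right) + \frac{1}{59 + \left(\frac{38}{72} + \frac{3}{27}\right)} = 144 \left(-80\right) + \frac{1}{59 + \left(38 \cdot \frac{1}{72} + 3 \cdot \frac{1}{27}\right)} = -11520 + \frac{1}{59 + \left(\frac{19}{36} + \frac{1}{9}\right)} = -11520 + \frac{1}{59 + \frac{23}{36}} = -11520 + \frac{1}{\frac{2147}{36}} = -11520 + \frac{36}{2147} = - \frac{24733404}{2147}$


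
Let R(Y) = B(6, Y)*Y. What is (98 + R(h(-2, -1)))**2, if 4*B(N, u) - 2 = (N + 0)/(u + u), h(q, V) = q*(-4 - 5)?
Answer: 185761/16 ≈ 11610.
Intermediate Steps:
h(q, V) = -9*q (h(q, V) = q*(-9) = -9*q)
B(N, u) = 1/2 + N/(8*u) (B(N, u) = 1/2 + ((N + 0)/(u + u))/4 = 1/2 + (N/((2*u)))/4 = 1/2 + (N*(1/(2*u)))/4 = 1/2 + (N/(2*u))/4 = 1/2 + N/(8*u))
R(Y) = 3/4 + Y/2 (R(Y) = ((6 + 4*Y)/(8*Y))*Y = 3/4 + Y/2)
(98 + R(h(-2, -1)))**2 = (98 + (3/4 + (-9*(-2))/2))**2 = (98 + (3/4 + (1/2)*18))**2 = (98 + (3/4 + 9))**2 = (98 + 39/4)**2 = (431/4)**2 = 185761/16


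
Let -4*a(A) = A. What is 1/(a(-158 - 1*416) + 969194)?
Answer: 2/1938675 ≈ 1.0316e-6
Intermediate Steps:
a(A) = -A/4
1/(a(-158 - 1*416) + 969194) = 1/(-(-158 - 1*416)/4 + 969194) = 1/(-(-158 - 416)/4 + 969194) = 1/(-¼*(-574) + 969194) = 1/(287/2 + 969194) = 1/(1938675/2) = 2/1938675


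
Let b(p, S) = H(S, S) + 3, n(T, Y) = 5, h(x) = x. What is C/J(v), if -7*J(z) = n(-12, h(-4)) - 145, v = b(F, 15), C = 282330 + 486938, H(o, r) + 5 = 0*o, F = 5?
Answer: 192317/5 ≈ 38463.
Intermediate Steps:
H(o, r) = -5 (H(o, r) = -5 + 0*o = -5 + 0 = -5)
b(p, S) = -2 (b(p, S) = -5 + 3 = -2)
C = 769268
v = -2
J(z) = 20 (J(z) = -(5 - 145)/7 = -1/7*(-140) = 20)
C/J(v) = 769268/20 = 769268*(1/20) = 192317/5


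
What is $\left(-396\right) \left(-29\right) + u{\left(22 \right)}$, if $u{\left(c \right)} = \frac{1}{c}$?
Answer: $\frac{252649}{22} \approx 11484.0$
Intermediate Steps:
$\left(-396\right) \left(-29\right) + u{\left(22 \right)} = \left(-396\right) \left(-29\right) + \frac{1}{22} = 11484 + \frac{1}{22} = \frac{252649}{22}$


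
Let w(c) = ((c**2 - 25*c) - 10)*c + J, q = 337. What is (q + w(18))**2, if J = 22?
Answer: 4363921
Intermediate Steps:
w(c) = 22 + c*(-10 + c**2 - 25*c) (w(c) = ((c**2 - 25*c) - 10)*c + 22 = (-10 + c**2 - 25*c)*c + 22 = c*(-10 + c**2 - 25*c) + 22 = 22 + c*(-10 + c**2 - 25*c))
(q + w(18))**2 = (337 + (22 + 18**3 - 25*18**2 - 10*18))**2 = (337 + (22 + 5832 - 25*324 - 180))**2 = (337 + (22 + 5832 - 8100 - 180))**2 = (337 - 2426)**2 = (-2089)**2 = 4363921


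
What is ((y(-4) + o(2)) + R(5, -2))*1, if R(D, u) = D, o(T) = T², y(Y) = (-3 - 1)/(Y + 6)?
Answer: 7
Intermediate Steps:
y(Y) = -4/(6 + Y)
((y(-4) + o(2)) + R(5, -2))*1 = ((-4/(6 - 4) + 2²) + 5)*1 = ((-4/2 + 4) + 5)*1 = ((-4*½ + 4) + 5)*1 = ((-2 + 4) + 5)*1 = (2 + 5)*1 = 7*1 = 7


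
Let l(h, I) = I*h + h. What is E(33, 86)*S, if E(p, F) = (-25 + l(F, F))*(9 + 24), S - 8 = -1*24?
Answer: -3937296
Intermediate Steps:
S = -16 (S = 8 - 1*24 = 8 - 24 = -16)
l(h, I) = h + I*h
E(p, F) = -825 + 33*F*(1 + F) (E(p, F) = (-25 + F*(1 + F))*(9 + 24) = (-25 + F*(1 + F))*33 = -825 + 33*F*(1 + F))
E(33, 86)*S = (-825 + 33*86*(1 + 86))*(-16) = (-825 + 33*86*87)*(-16) = (-825 + 246906)*(-16) = 246081*(-16) = -3937296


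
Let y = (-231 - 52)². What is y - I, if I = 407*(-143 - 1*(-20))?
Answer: 130150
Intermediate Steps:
I = -50061 (I = 407*(-143 + 20) = 407*(-123) = -50061)
y = 80089 (y = (-283)² = 80089)
y - I = 80089 - 1*(-50061) = 80089 + 50061 = 130150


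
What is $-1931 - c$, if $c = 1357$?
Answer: $-3288$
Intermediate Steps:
$-1931 - c = -1931 - 1357 = -3288$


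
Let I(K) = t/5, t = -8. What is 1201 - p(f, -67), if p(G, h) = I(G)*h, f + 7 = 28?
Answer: 5469/5 ≈ 1093.8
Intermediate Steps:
f = 21 (f = -7 + 28 = 21)
I(K) = -8/5
p(G, h) = -8*h/5
1201 - p(f, -67) = 1201 - (-8)*(-67)/5 = 1201 - 1*536/5 = 1201 - 536/5 = 5469/5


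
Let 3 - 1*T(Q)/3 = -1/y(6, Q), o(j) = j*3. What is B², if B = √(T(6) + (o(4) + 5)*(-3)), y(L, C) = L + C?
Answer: -167/4 ≈ -41.750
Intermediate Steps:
y(L, C) = C + L
o(j) = 3*j
T(Q) = 9 + 3/(6 + Q) (T(Q) = 9 - (-3)/(Q + 6) = 9 - (-3)/(6 + Q) = 9 + 3/(6 + Q))
B = I*√167/2 (B = √(3*(19 + 3*6)/(6 + 6) + (3*4 + 5)*(-3)) = √(3*(19 + 18)/12 + (12 + 5)*(-3)) = √(3*(1/12)*37 + 17*(-3)) = √(37/4 - 51) = √(-167/4) = I*√167/2 ≈ 6.4614*I)
B² = (I*√167/2)² = -167/4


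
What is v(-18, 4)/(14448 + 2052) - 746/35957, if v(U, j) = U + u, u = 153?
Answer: -496987/39552700 ≈ -0.012565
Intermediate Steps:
v(U, j) = 153 + U (v(U, j) = U + 153 = 153 + U)
v(-18, 4)/(14448 + 2052) - 746/35957 = (153 - 18)/(14448 + 2052) - 746/35957 = 135/16500 - 746*1/35957 = 135*(1/16500) - 746/35957 = 9/1100 - 746/35957 = -496987/39552700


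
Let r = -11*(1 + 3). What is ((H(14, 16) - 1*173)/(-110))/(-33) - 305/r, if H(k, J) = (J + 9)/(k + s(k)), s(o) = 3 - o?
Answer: 149987/21780 ≈ 6.8865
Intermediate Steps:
H(k, J) = 3 + J/3 (H(k, J) = (J + 9)/(k + (3 - k)) = (9 + J)/3 = (9 + J)*(⅓) = 3 + J/3)
r = -44 (r = -11*4 = -44)
((H(14, 16) - 1*173)/(-110))/(-33) - 305/r = (((3 + (⅓)*16) - 1*173)/(-110))/(-33) - 305/(-44) = (((3 + 16/3) - 173)*(-1/110))*(-1/33) - 305*(-1/44) = ((25/3 - 173)*(-1/110))*(-1/33) + 305/44 = -494/3*(-1/110)*(-1/33) + 305/44 = (247/165)*(-1/33) + 305/44 = -247/5445 + 305/44 = 149987/21780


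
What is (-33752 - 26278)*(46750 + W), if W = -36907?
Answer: -590875290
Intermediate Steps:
(-33752 - 26278)*(46750 + W) = (-33752 - 26278)*(46750 - 36907) = -60030*9843 = -590875290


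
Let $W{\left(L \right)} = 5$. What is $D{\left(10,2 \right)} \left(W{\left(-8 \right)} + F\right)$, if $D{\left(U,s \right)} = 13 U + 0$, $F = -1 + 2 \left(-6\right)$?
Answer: $-1040$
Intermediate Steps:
$F = -13$ ($F = -1 - 12 = -13$)
$D{\left(U,s \right)} = 13 U$
$D{\left(10,2 \right)} \left(W{\left(-8 \right)} + F\right) = 13 \cdot 10 \left(5 - 13\right) = 130 \left(-8\right) = -1040$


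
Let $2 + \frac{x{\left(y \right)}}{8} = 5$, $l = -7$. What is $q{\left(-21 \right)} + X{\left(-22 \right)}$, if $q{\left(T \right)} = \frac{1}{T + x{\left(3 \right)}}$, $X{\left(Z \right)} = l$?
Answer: $- \frac{20}{3} \approx -6.6667$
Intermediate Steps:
$x{\left(y \right)} = 24$ ($x{\left(y \right)} = -16 + 8 \cdot 5 = -16 + 40 = 24$)
$X{\left(Z \right)} = -7$
$q{\left(T \right)} = \frac{1}{24 + T}$ ($q{\left(T \right)} = \frac{1}{T + 24} = \frac{1}{24 + T}$)
$q{\left(-21 \right)} + X{\left(-22 \right)} = \frac{1}{24 - 21} - 7 = \frac{1}{3} - 7 = - \frac{20}{3}$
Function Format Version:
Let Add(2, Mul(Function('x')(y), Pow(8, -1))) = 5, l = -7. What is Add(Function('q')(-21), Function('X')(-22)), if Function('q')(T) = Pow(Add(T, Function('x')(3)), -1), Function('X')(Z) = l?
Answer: Rational(-20, 3) ≈ -6.6667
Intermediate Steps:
Function('x')(y) = 24 (Function('x')(y) = Add(-16, Mul(8, 5)) = Add(-16, 40) = 24)
Function('X')(Z) = -7
Function('q')(T) = Pow(Add(24, T), -1) (Function('q')(T) = Pow(Add(T, 24), -1) = Pow(Add(24, T), -1))
Add(Function('q')(-21), Function('X')(-22)) = Add(Pow(Add(24, -21), -1), -7) = Add(Pow(3, -1), -7) = Add(Rational(1, 3), -7) = Rational(-20, 3)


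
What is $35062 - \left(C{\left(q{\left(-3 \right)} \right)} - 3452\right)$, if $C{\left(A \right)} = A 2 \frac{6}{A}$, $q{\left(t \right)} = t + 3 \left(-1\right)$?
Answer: $38502$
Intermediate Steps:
$q{\left(t \right)} = -3 + t$ ($q{\left(t \right)} = t - 3 = -3 + t$)
$C{\left(A \right)} = 12$ ($C{\left(A \right)} = 2 A \frac{6}{A} = 12$)
$35062 - \left(C{\left(q{\left(-3 \right)} \right)} - 3452\right) = 35062 - \left(12 - 3452\right) = 35062 - -3440 = 35062 + 3440 = 38502$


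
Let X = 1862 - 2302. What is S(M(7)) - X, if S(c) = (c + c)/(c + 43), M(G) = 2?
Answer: 19804/45 ≈ 440.09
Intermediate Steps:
X = -440
S(c) = 2*c/(43 + c) (S(c) = (2*c)/(43 + c) = 2*c/(43 + c))
S(M(7)) - X = 2*2/(43 + 2) - 1*(-440) = 2*2/45 + 440 = 2*2*(1/45) + 440 = 4/45 + 440 = 19804/45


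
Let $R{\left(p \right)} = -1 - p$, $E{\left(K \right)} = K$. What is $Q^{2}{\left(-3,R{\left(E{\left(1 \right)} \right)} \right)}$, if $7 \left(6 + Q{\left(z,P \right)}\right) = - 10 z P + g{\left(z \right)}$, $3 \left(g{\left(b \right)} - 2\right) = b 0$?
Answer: $\frac{10000}{49} \approx 204.08$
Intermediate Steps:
$g{\left(b \right)} = 2$ ($g{\left(b \right)} = 2 + \frac{b 0}{3} = 2 + \frac{1}{3} \cdot 0 = 2 + 0 = 2$)
$Q{\left(z,P \right)} = - \frac{40}{7} - \frac{10 P z}{7}$ ($Q{\left(z,P \right)} = -6 + \frac{- 10 z P + 2}{7} = -6 + \frac{- 10 P z + 2}{7} = -6 + \frac{2 - 10 P z}{7} = -6 - \left(- \frac{2}{7} + \frac{10 P z}{7}\right) = - \frac{40}{7} - \frac{10 P z}{7}$)
$Q^{2}{\left(-3,R{\left(E{\left(1 \right)} \right)} \right)} = \left(- \frac{40}{7} - \frac{10}{7} \left(-1 - 1\right) \left(-3\right)\right)^{2} = \left(- \frac{40}{7} - \left(- \frac{20}{7}\right) \left(-3\right)\right)^{2} = \left(- \frac{40}{7} - \frac{60}{7}\right)^{2} = \left(- \frac{100}{7}\right)^{2} = \frac{10000}{49}$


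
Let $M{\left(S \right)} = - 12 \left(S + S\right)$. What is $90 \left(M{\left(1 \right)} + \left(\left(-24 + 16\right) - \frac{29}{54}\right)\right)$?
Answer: $- \frac{8785}{3} \approx -2928.3$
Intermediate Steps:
$M{\left(S \right)} = - 24 S$ ($M{\left(S \right)} = - 12 \cdot 2 S = - 24 S$)
$90 \left(M{\left(1 \right)} + \left(\left(-24 + 16\right) - \frac{29}{54}\right)\right) = 90 \left(\left(-24\right) 1 + \left(\left(-24 + 16\right) - \frac{29}{54}\right)\right) = 90 \left(-24 - \frac{461}{54}\right) = 90 \left(- \frac{1757}{54}\right) = - \frac{8785}{3}$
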